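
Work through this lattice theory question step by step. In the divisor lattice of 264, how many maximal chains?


A maximal chain goes from the minimum element to a maximal element via cover relations.
Counting all min-to-max paths in the cover graph.
Total maximal chains: 20


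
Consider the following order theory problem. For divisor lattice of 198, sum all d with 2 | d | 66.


Interval [2,66] in divisors of 198: [2, 6, 22, 66]
Sum = 96


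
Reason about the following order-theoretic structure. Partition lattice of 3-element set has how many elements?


B(n) = number of set partitions of an n-element set.
B(n) satisfies the recurrence: B(n+1) = sum_k C(n,k)*B(k).
B(3) = 5


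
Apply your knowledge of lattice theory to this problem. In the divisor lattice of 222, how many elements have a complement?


An element a is complemented if some b has a meet b = bottom, a join b = top.
a is complemented iff gcd(a, n/a)=1, i.e. a is a unitary divisor of 222.
Complemented elements: 1, 2, 3, 6, 37, 74, ... (2 more)
Count: 8


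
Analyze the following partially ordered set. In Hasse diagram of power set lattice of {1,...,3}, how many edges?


A cover relation a -< b holds when a < b with no c strictly between.
Cover relations:
  {} -< {1}
  {} -< {2}
  {} -< {3}
  {1} -< {1,2}
  {1} -< {1,3}
  {2} -< {1,2}
  {2} -< {2,3}
  {3} -< {1,3}
  ...4 more
Total: 12


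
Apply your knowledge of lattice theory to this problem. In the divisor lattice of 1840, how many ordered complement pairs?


Complement pair (a,b): a meet b = bottom, a join b = top.
Here: gcd(a,b)=1 and lcm(a,b)=1840, i.e. a*b=1840 with a,b coprime.
Pairs found: (1,1840), (5,368), (16,115), (23,80), ... (4 more)
Total ordered pairs: 8


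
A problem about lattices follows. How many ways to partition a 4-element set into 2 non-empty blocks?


S(n,k) = k*S(n-1,k) + S(n-1,k-1).
S(3,2) = 3, S(3,1) = 1
S(4,2) = 2*3 + 1 = 6 + 1
S(4,2) = 7


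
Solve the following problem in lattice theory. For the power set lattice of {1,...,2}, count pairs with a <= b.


The order relation is {(a,b) : a <= b}, reflexive so it includes (a,a).
Examples: ({},{}), ({},{1,2}), ({},{1}), ({},{2}), ({1,2},{1,2}), ...
Total ordered pairs: 9


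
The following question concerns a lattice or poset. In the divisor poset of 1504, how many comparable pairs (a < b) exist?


A comparable pair {a,b} has a < b or b < a in the order.
Count unordered pairs where one element is strictly below the other.
Examples: {1,2}, {1,4}, {1,8}, {1,16}, ...
Total comparable pairs: 51


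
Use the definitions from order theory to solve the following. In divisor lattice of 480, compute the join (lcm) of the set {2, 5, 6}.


In a divisor lattice, join = lcm (least common multiple).
Compute lcm iteratively: start with first element, then lcm(current, next).
Elements: [2, 5, 6]
lcm(2,5) = 10
lcm(10,6) = 30
Final lcm = 30


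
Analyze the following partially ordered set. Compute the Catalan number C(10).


C(n) = C(2n, n) / (n+1).
C(20, 10) = 184756
C(10) = 184756 / 11 = 16796


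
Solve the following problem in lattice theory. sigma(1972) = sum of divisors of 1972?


sigma(n) = sum of divisors.
Divisors of 1972: [1, 2, 4, 17, 29, 34, 58, 68, 116, 493, 986, 1972]
Sum = 3780


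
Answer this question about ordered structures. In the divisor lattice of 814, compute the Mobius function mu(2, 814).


In a divisor lattice, mu(a,b) = mu(b/a) where mu is the classical Mobius function.
b/a = 814/2 = 407
Prime factorization of 407: primes [11, 37]
407 is squarefree with 2 prime factor(s), so mu(407) = (-1)^2 = 1


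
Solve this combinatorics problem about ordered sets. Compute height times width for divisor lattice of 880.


Height = length of longest chain minus 1; width = size of largest antichain.
A maximum chain: 1 | 11 | 55 | 110 | 220 | 440 | 880  (height 6).
A maximum antichain: {4, 10, 22, 55}  (width 4).
Product = 6 * 4 = 24


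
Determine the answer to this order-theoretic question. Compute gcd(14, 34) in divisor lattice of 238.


In a divisor lattice, meet = gcd (greatest common divisor).
By Euclidean algorithm or factoring: gcd(14,34) = 2


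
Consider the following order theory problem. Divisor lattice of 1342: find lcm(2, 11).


In a divisor lattice, join = lcm (least common multiple).
gcd(2,11) = 1
lcm(2,11) = 2*11/gcd = 22/1 = 22


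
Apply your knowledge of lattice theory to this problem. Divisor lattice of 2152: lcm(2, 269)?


Join=lcm.
gcd(2,269)=1
lcm=538


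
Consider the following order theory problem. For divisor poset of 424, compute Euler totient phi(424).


phi(n) = n * prod_{p|n} (1 - 1/p).
Prime divisors of 424: [2, 53]
phi(424) = 424 * (1 - 1/2) * (1 - 1/53)
phi(424) = 208


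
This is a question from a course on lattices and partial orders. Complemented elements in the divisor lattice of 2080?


An element a is complemented if some b has a meet b = bottom, a join b = top.
a is complemented iff gcd(a, n/a)=1, i.e. a is a unitary divisor of 2080.
Complemented elements: 1, 5, 13, 32, 65, 160, ... (2 more)
Count: 8


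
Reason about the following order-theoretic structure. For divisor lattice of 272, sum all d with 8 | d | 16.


Interval [8,16] in divisors of 272: [8, 16]
Sum = 24


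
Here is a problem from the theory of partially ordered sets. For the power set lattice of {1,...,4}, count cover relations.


A cover relation a -< b holds when a < b with no c strictly between.
Cover relations:
  {} -< {1}
  {} -< {2}
  {} -< {3}
  {} -< {4}
  {1} -< {1,2}
  {1} -< {1,3}
  {1} -< {1,4}
  {2} -< {1,2}
  ...24 more
Total: 32


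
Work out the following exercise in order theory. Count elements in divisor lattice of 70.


Divisors of 70: [1, 2, 5, 7, 10, 14, 35, 70]
Count: 8


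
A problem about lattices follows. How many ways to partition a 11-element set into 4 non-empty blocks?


S(n,k) = k*S(n-1,k) + S(n-1,k-1).
S(10,4) = 34105, S(10,3) = 9330
S(11,4) = 4*34105 + 9330 = 136420 + 9330
S(11,4) = 145750


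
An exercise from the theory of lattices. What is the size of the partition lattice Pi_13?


B(n) = number of set partitions of an n-element set.
B(n) satisfies the recurrence: B(n+1) = sum_k C(n,k)*B(k).
B(13) = 27644437


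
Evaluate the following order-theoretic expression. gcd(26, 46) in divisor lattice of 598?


Meet=gcd.
gcd(26,46)=2


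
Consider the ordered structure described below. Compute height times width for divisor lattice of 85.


Height = length of longest chain minus 1; width = size of largest antichain.
A maximum chain: 1 | 17 | 85  (height 2).
A maximum antichain: {5, 17}  (width 2).
Product = 2 * 2 = 4


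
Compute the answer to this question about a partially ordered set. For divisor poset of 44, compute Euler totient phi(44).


phi(n) = n * prod_{p|n} (1 - 1/p).
Prime divisors of 44: [2, 11]
phi(44) = 44 * (1 - 1/2) * (1 - 1/11)
phi(44) = 20


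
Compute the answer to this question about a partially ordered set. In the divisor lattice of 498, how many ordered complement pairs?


Complement pair (a,b): a meet b = bottom, a join b = top.
Here: gcd(a,b)=1 and lcm(a,b)=498, i.e. a*b=498 with a,b coprime.
Pairs found: (1,498), (2,249), (3,166), (6,83), ... (4 more)
Total ordered pairs: 8


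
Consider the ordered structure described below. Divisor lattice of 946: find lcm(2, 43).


In a divisor lattice, join = lcm (least common multiple).
gcd(2,43) = 1
lcm(2,43) = 2*43/gcd = 86/1 = 86


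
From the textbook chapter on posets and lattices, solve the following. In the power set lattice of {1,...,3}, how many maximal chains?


A maximal chain goes from the minimum element to a maximal element via cover relations.
Counting all min-to-max paths in the cover graph.
Total maximal chains: 6


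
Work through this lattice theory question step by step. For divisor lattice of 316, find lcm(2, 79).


In a divisor lattice, join = lcm (least common multiple).
Compute lcm iteratively: start with first element, then lcm(current, next).
Elements: [2, 79]
lcm(2,79) = 158
Final lcm = 158


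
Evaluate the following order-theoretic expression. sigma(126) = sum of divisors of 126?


sigma(n) = sum of divisors.
Divisors of 126: [1, 2, 3, 6, 7, 9, 14, 18, 21, 42, 63, 126]
Sum = 312


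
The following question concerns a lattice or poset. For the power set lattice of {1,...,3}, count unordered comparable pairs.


A comparable pair {a,b} has a < b or b < a in the order.
Count unordered pairs where one element is strictly below the other.
Examples: {{},{1}}, {{},{2}}, {{},{3}}, {{},{1,2}}, ...
Total comparable pairs: 19


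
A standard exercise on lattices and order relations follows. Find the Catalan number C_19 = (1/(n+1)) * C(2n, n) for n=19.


C(n) = C(2n, n) / (n+1).
C(38, 19) = 35345263800
C(19) = 35345263800 / 20 = 1767263190


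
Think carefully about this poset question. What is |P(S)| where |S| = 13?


Power set = 2^n.
2^13 = 8192


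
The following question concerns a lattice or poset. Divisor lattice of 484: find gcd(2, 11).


In a divisor lattice, meet = gcd (greatest common divisor).
By Euclidean algorithm or factoring: gcd(2,11) = 1


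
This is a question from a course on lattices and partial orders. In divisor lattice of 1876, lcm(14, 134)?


Join=lcm.
gcd(14,134)=2
lcm=938


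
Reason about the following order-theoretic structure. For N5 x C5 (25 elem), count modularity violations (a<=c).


Modular law: if a <= c then a v (b ^ c) = (a v b) ^ c.
Check all triples (a,b,c) with a <= c among 25 elements.
  e.g. a=(a,0), b=(c,0), c=(b,0): lhs=(a,0) != rhs=(b,0)
  e.g. a=(a,0), b=(c,1), c=(b,0): lhs=(a,0) != rhs=(b,0)
Total violating triples: 75


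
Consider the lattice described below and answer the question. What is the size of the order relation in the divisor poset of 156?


The order relation is {(a,b) : a <= b}, reflexive so it includes (a,a).
Examples: (1,1), (1,12), (1,13), (1,156), (1,2), ...
Total ordered pairs: 54


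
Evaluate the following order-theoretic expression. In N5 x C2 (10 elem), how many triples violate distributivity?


Distributive law: a ^ (b v c) = (a ^ b) v (a ^ c).
Check all 10^3 = 1000 ordered triples (a,b,c).
  e.g. a=(b,0), b=(a,0), c=(c,0): lhs=(b,0) != rhs=(a,0)
  e.g. a=(b,0), b=(a,0), c=(c,1): lhs=(b,0) != rhs=(a,0)
Total violating triples: 16


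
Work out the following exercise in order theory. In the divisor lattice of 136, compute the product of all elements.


Divisors of 136: [1, 2, 4, 8, 17, 34, 68, 136]
Product = n^(d(n)/2) = 136^(8/2)
Product = 342102016


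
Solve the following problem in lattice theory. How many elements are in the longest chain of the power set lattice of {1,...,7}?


A chain is a totally ordered subset; we count the number of elements in a maximum chain.
Compute, for each element x, the size of the longest chain ending at x:
  {}: 1
  {1}: 2
  {2}: 2
  {3}: 2
  {4}: 2
  {5}: 2
  ...
A maximum chain: {} < {1} < {1,2} < {1,2,3} < {1,2,3,4} < {1,2,3,4,5} < {1,2,3,4,5,6} < {1,2,3,4,5,6,7}
Number of elements in the longest chain: 8


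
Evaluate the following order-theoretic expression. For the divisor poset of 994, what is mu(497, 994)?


In a divisor lattice, mu(a,b) = mu(b/a) where mu is the classical Mobius function.
b/a = 994/497 = 2
Prime factorization of 2: primes [2]
2 is squarefree with 1 prime factor(s), so mu(2) = (-1)^1 = -1


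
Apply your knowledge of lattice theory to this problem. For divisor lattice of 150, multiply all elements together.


Divisors of 150: [1, 2, 3, 5, 6, 10, 15, 25, 30, 50, 75, 150]
Product = n^(d(n)/2) = 150^(12/2)
Product = 11390625000000


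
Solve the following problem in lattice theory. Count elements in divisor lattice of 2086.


Divisors of 2086: [1, 2, 7, 14, 149, 298, 1043, 2086]
Count: 8


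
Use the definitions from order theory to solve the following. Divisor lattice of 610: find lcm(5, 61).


In a divisor lattice, join = lcm (least common multiple).
gcd(5,61) = 1
lcm(5,61) = 5*61/gcd = 305/1 = 305


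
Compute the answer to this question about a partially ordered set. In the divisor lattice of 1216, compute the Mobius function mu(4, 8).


In a divisor lattice, mu(a,b) = mu(b/a) where mu is the classical Mobius function.
b/a = 8/4 = 2
Prime factorization of 2: primes [2]
2 is squarefree with 1 prime factor(s), so mu(2) = (-1)^1 = -1


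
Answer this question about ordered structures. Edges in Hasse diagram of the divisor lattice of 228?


A cover relation a -< b holds when a < b with no c strictly between.
Cover relations:
  1 -< 2
  1 -< 3
  1 -< 19
  2 -< 4
  2 -< 6
  2 -< 38
  3 -< 6
  3 -< 57
  ...12 more
Total: 20


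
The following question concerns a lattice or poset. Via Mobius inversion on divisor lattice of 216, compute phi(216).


phi(n) = n * prod_{p|n} (1 - 1/p).
Prime divisors of 216: [2, 3]
phi(216) = 216 * (1 - 1/2) * (1 - 1/3)
phi(216) = 72


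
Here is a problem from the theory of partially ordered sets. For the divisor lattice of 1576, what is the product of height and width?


Height = length of longest chain minus 1; width = size of largest antichain.
A maximum chain: 1 | 197 | 394 | 788 | 1576  (height 4).
A maximum antichain: {2, 197}  (width 2).
Product = 4 * 2 = 8


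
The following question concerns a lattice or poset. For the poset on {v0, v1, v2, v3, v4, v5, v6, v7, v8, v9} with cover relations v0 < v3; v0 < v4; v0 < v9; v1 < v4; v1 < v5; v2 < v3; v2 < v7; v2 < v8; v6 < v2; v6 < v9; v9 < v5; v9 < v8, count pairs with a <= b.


The order relation is {(a,b) : a <= b}, reflexive so it includes (a,a).
Examples: (v0,v0), (v0,v3), (v0,v4), (v0,v5), (v0,v8), ...
Total ordered pairs: 28


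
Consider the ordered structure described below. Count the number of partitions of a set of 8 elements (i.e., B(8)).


B(n) = number of set partitions of an n-element set.
B(n) satisfies the recurrence: B(n+1) = sum_k C(n,k)*B(k).
B(8) = 4140


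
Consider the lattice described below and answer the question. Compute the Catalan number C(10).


C(n) = C(2n, n) / (n+1).
C(20, 10) = 184756
C(10) = 184756 / 11 = 16796


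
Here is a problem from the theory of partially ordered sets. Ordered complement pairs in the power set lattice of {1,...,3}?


Complement pair (a,b): a meet b = bottom, a join b = top.
Here: A intersect B = {} and A union B = {1,...,3}.
Pairs found: ({},{1,2,3}), ({1},{2,3}), ({2},{1,3}), ({3},{1,2}), ... (4 more)
Total ordered pairs: 8


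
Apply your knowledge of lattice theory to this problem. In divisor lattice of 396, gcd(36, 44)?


Meet=gcd.
gcd(36,44)=4


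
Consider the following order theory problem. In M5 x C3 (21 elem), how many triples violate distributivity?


Distributive law: a ^ (b v c) = (a ^ b) v (a ^ c).
Check all 21^3 = 9261 ordered triples (a,b,c).
  e.g. a=(a1,0), b=(a2,0), c=(a3,0): lhs=(a1,0) != rhs=(0,0)
  e.g. a=(a1,0), b=(a2,0), c=(a3,1): lhs=(a1,0) != rhs=(0,0)
Total violating triples: 1620


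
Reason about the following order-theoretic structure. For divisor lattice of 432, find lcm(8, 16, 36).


In a divisor lattice, join = lcm (least common multiple).
Compute lcm iteratively: start with first element, then lcm(current, next).
Elements: [8, 16, 36]
lcm(8,16) = 16
lcm(16,36) = 144
Final lcm = 144


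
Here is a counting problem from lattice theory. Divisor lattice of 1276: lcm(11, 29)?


Join=lcm.
gcd(11,29)=1
lcm=319


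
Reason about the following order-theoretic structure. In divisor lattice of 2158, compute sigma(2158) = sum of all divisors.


sigma(n) = sum of divisors.
Divisors of 2158: [1, 2, 13, 26, 83, 166, 1079, 2158]
Sum = 3528


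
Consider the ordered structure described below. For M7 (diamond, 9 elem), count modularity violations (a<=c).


Modular law: if a <= c then a v (b ^ c) = (a v b) ^ c.
Check all triples (a,b,c) with a <= c among 9 elements.
This lattice is modular (diamonds M_m and their chain-products are modular).
Total violating triples: 0


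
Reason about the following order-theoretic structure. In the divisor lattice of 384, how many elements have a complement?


An element a is complemented if some b has a meet b = bottom, a join b = top.
a is complemented iff gcd(a, n/a)=1, i.e. a is a unitary divisor of 384.
Complemented elements: 1, 3, 128, 384
Count: 4


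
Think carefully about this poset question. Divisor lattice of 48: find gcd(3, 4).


In a divisor lattice, meet = gcd (greatest common divisor).
By Euclidean algorithm or factoring: gcd(3,4) = 1


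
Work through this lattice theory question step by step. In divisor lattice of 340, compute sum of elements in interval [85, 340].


Interval [85,340] in divisors of 340: [85, 170, 340]
Sum = 595


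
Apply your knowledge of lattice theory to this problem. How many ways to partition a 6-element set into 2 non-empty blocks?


S(n,k) = k*S(n-1,k) + S(n-1,k-1).
S(5,2) = 15, S(5,1) = 1
S(6,2) = 2*15 + 1 = 30 + 1
S(6,2) = 31


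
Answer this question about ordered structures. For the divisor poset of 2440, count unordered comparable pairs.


A comparable pair {a,b} has a < b or b < a in the order.
Count unordered pairs where one element is strictly below the other.
Examples: {1,2}, {1,4}, {1,5}, {1,8}, ...
Total comparable pairs: 74


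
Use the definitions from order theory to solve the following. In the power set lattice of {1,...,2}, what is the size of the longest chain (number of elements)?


A chain is a totally ordered subset; we count the number of elements in a maximum chain.
Compute, for each element x, the size of the longest chain ending at x:
  {}: 1
  {1}: 2
  {2}: 2
  {1,2}: 3
A maximum chain: {} < {1} < {1,2}
Number of elements in the longest chain: 3


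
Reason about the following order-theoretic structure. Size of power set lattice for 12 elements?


Power set = 2^n.
2^12 = 4096


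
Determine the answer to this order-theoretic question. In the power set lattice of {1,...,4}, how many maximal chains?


A maximal chain goes from the minimum element to a maximal element via cover relations.
Counting all min-to-max paths in the cover graph.
Total maximal chains: 24


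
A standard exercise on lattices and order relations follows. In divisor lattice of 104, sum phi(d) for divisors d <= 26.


Divisors of 104 up to 26: [1, 2, 4, 8, 13, 26]
phi values: [1, 1, 2, 4, 12, 12]
Sum = 32


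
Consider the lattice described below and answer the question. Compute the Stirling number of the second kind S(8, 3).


S(n,k) = k*S(n-1,k) + S(n-1,k-1).
S(7,3) = 301, S(7,2) = 63
S(8,3) = 3*301 + 63 = 903 + 63
S(8,3) = 966


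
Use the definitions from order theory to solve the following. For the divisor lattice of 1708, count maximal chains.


A maximal chain goes from the minimum element to a maximal element via cover relations.
Counting all min-to-max paths in the cover graph.
Total maximal chains: 12


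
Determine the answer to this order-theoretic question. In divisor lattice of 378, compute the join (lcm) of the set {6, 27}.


In a divisor lattice, join = lcm (least common multiple).
Compute lcm iteratively: start with first element, then lcm(current, next).
Elements: [6, 27]
lcm(6,27) = 54
Final lcm = 54


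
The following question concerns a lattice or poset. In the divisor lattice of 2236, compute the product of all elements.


Divisors of 2236: [1, 2, 4, 13, 26, 43, 52, 86, 172, 559, 1118, 2236]
Product = n^(d(n)/2) = 2236^(12/2)
Product = 124977201386211905536


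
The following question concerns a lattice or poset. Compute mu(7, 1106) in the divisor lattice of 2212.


In a divisor lattice, mu(a,b) = mu(b/a) where mu is the classical Mobius function.
b/a = 1106/7 = 158
Prime factorization of 158: primes [2, 79]
158 is squarefree with 2 prime factor(s), so mu(158) = (-1)^2 = 1


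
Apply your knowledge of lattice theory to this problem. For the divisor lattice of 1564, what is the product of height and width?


Height = length of longest chain minus 1; width = size of largest antichain.
A maximum chain: 1 | 23 | 391 | 782 | 1564  (height 4).
A maximum antichain: {4, 34, 46, 391}  (width 4).
Product = 4 * 4 = 16


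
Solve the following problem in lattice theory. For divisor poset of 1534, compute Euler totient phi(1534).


phi(n) = n * prod_{p|n} (1 - 1/p).
Prime divisors of 1534: [2, 13, 59]
phi(1534) = 1534 * (1 - 1/2) * (1 - 1/13) * (1 - 1/59)
phi(1534) = 696


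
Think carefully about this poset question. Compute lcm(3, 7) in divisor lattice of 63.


In a divisor lattice, join = lcm (least common multiple).
gcd(3,7) = 1
lcm(3,7) = 3*7/gcd = 21/1 = 21


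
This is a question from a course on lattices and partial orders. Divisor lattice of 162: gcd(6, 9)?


Meet=gcd.
gcd(6,9)=3


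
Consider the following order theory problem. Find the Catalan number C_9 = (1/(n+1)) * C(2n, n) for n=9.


C(n) = C(2n, n) / (n+1).
C(18, 9) = 48620
C(9) = 48620 / 10 = 4862


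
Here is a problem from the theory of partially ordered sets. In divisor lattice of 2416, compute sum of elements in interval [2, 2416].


Interval [2,2416] in divisors of 2416: [2, 4, 8, 16, 302, 604, 1208, 2416]
Sum = 4560


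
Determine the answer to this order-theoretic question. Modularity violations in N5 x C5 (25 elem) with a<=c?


Modular law: if a <= c then a v (b ^ c) = (a v b) ^ c.
Check all triples (a,b,c) with a <= c among 25 elements.
  e.g. a=(a,0), b=(c,0), c=(b,0): lhs=(a,0) != rhs=(b,0)
  e.g. a=(a,0), b=(c,1), c=(b,0): lhs=(a,0) != rhs=(b,0)
Total violating triples: 75


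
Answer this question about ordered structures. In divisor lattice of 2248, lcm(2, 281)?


Join=lcm.
gcd(2,281)=1
lcm=562


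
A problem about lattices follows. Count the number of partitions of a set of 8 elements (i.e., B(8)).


B(n) = number of set partitions of an n-element set.
B(n) satisfies the recurrence: B(n+1) = sum_k C(n,k)*B(k).
B(8) = 4140


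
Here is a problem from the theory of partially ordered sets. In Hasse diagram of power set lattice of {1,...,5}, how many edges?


A cover relation a -< b holds when a < b with no c strictly between.
Cover relations:
  {} -< {1}
  {} -< {2}
  {} -< {3}
  {} -< {4}
  {} -< {5}
  {1} -< {1,2}
  {1} -< {1,3}
  {1} -< {1,4}
  ...72 more
Total: 80


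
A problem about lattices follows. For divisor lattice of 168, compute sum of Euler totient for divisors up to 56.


Divisors of 168 up to 56: [1, 2, 3, 4, 6, 7, 8, 12, 14, 21, 24, 28, 42, 56]
phi values: [1, 1, 2, 2, 2, 6, 4, 4, 6, 12, 8, 12, 12, 24]
Sum = 96


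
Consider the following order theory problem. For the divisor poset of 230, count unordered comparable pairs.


A comparable pair {a,b} has a < b or b < a in the order.
Count unordered pairs where one element is strictly below the other.
Examples: {1,2}, {1,5}, {1,10}, {1,23}, ...
Total comparable pairs: 19


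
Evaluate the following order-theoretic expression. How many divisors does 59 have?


Divisors of 59: [1, 59]
Count: 2


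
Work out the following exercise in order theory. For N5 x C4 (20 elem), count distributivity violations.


Distributive law: a ^ (b v c) = (a ^ b) v (a ^ c).
Check all 20^3 = 8000 ordered triples (a,b,c).
  e.g. a=(b,0), b=(a,0), c=(c,0): lhs=(b,0) != rhs=(a,0)
  e.g. a=(b,0), b=(a,0), c=(c,1): lhs=(b,0) != rhs=(a,0)
Total violating triples: 128


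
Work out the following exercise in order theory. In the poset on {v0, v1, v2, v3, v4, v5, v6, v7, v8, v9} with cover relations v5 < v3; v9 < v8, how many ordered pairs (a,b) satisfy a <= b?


The order relation is {(a,b) : a <= b}, reflexive so it includes (a,a).
Examples: (v0,v0), (v1,v1), (v2,v2), (v3,v3), (v4,v4), ...
Total ordered pairs: 12


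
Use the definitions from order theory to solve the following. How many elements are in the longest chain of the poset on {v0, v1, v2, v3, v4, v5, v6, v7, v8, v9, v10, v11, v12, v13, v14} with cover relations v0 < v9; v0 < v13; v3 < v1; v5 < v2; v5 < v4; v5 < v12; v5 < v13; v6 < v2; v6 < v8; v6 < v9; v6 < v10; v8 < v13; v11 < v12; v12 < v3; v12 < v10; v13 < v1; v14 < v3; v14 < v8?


A chain is a totally ordered subset; we count the number of elements in a maximum chain.
Compute, for each element x, the size of the longest chain ending at x:
  v0: 1
  v5: 1
  v6: 1
  v7: 1
  v11: 1
  v14: 1
  ...
A maximum chain: v5 < v12 < v3 < v1
Number of elements in the longest chain: 4


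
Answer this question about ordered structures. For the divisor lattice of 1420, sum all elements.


sigma(n) = sum of divisors.
Divisors of 1420: [1, 2, 4, 5, 10, 20, 71, 142, 284, 355, 710, 1420]
Sum = 3024


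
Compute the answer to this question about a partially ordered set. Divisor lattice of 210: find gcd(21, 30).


In a divisor lattice, meet = gcd (greatest common divisor).
By Euclidean algorithm or factoring: gcd(21,30) = 3


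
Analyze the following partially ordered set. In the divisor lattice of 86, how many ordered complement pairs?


Complement pair (a,b): a meet b = bottom, a join b = top.
Here: gcd(a,b)=1 and lcm(a,b)=86, i.e. a*b=86 with a,b coprime.
Pairs found: (1,86), (2,43), (43,2), (86,1)
Total ordered pairs: 4


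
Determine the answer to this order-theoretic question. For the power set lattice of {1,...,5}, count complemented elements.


An element a is complemented if some b has a meet b = bottom, a join b = top.
every subset A has complement S\A, so all elements are complemented.
Complemented elements: {}, {1}, {2}, {3}, {4}, {5}, ... (26 more)
Count: 32


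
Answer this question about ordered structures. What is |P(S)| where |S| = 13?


Power set = 2^n.
2^13 = 8192


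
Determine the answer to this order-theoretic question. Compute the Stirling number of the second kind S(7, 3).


S(n,k) = k*S(n-1,k) + S(n-1,k-1).
S(6,3) = 90, S(6,2) = 31
S(7,3) = 3*90 + 31 = 270 + 31
S(7,3) = 301


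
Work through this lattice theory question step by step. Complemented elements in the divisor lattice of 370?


An element a is complemented if some b has a meet b = bottom, a join b = top.
a is complemented iff gcd(a, n/a)=1, i.e. a is a unitary divisor of 370.
Complemented elements: 1, 2, 5, 10, 37, 74, ... (2 more)
Count: 8


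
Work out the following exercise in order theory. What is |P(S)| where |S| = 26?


Power set = 2^n.
2^26 = 67108864


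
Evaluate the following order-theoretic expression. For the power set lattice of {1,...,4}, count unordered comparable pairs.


A comparable pair {a,b} has a < b or b < a in the order.
Count unordered pairs where one element is strictly below the other.
Examples: {{},{1}}, {{},{2}}, {{},{3}}, {{},{4}}, ...
Total comparable pairs: 65


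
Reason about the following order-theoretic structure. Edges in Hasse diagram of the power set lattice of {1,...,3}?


A cover relation a -< b holds when a < b with no c strictly between.
Cover relations:
  {} -< {1}
  {} -< {2}
  {} -< {3}
  {1} -< {1,2}
  {1} -< {1,3}
  {2} -< {1,2}
  {2} -< {2,3}
  {3} -< {1,3}
  ...4 more
Total: 12


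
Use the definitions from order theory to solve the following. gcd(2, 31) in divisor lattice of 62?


Meet=gcd.
gcd(2,31)=1


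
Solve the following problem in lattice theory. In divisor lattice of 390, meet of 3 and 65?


In a divisor lattice, meet = gcd (greatest common divisor).
By Euclidean algorithm or factoring: gcd(3,65) = 1


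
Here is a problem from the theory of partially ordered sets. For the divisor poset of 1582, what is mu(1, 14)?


In a divisor lattice, mu(a,b) = mu(b/a) where mu is the classical Mobius function.
b/a = 14/1 = 14
Prime factorization of 14: primes [2, 7]
14 is squarefree with 2 prime factor(s), so mu(14) = (-1)^2 = 1


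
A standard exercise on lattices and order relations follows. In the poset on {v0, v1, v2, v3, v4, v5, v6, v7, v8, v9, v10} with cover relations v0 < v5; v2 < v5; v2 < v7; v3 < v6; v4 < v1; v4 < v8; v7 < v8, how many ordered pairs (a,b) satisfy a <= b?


The order relation is {(a,b) : a <= b}, reflexive so it includes (a,a).
Examples: (v0,v0), (v0,v5), (v1,v1), (v10,v10), (v2,v2), ...
Total ordered pairs: 19


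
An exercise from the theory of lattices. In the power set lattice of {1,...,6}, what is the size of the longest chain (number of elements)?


A chain is a totally ordered subset; we count the number of elements in a maximum chain.
Compute, for each element x, the size of the longest chain ending at x:
  {}: 1
  {1}: 2
  {2}: 2
  {3}: 2
  {4}: 2
  {5}: 2
  ...
A maximum chain: {} < {1} < {1,2} < {1,2,3} < {1,2,3,4} < {1,2,3,4,5} < {1,2,3,4,5,6}
Number of elements in the longest chain: 7


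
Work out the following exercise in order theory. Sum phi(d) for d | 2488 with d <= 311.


Divisors of 2488 up to 311: [1, 2, 4, 8, 311]
phi values: [1, 1, 2, 4, 310]
Sum = 318


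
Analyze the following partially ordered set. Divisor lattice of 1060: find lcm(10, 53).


In a divisor lattice, join = lcm (least common multiple).
gcd(10,53) = 1
lcm(10,53) = 10*53/gcd = 530/1 = 530


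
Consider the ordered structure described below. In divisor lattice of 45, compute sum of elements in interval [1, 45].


Interval [1,45] in divisors of 45: [1, 3, 5, 9, 15, 45]
Sum = 78


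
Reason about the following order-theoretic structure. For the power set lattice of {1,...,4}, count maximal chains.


A maximal chain goes from the minimum element to a maximal element via cover relations.
Counting all min-to-max paths in the cover graph.
Total maximal chains: 24


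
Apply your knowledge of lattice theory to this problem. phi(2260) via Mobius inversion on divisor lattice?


phi(n) = n * prod_{p|n} (1 - 1/p).
Prime divisors of 2260: [2, 5, 113]
phi(2260) = 2260 * (1 - 1/2) * (1 - 1/5) * (1 - 1/113)
phi(2260) = 896


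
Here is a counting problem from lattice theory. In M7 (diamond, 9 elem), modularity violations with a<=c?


Modular law: if a <= c then a v (b ^ c) = (a v b) ^ c.
Check all triples (a,b,c) with a <= c among 9 elements.
This lattice is modular (diamonds M_m and their chain-products are modular).
Total violating triples: 0


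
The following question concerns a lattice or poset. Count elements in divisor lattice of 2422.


Divisors of 2422: [1, 2, 7, 14, 173, 346, 1211, 2422]
Count: 8


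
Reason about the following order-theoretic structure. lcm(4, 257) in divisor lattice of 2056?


Join=lcm.
gcd(4,257)=1
lcm=1028


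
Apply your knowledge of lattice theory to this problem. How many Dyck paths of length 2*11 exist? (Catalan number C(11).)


C(n) = C(2n, n) / (n+1).
C(22, 11) = 705432
C(11) = 705432 / 12 = 58786


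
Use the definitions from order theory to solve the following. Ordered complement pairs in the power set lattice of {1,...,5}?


Complement pair (a,b): a meet b = bottom, a join b = top.
Here: A intersect B = {} and A union B = {1,...,5}.
Pairs found: ({},{1,2,3,4,5}), ({1},{2,3,4,5}), ({2},{1,3,4,5}), ({3},{1,2,4,5}), ... (28 more)
Total ordered pairs: 32


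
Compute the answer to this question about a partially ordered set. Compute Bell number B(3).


B(n) = number of set partitions of an n-element set.
B(n) satisfies the recurrence: B(n+1) = sum_k C(n,k)*B(k).
B(3) = 5


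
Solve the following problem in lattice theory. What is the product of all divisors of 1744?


Divisors of 1744: [1, 2, 4, 8, 16, 109, 218, 436, 872, 1744]
Product = n^(d(n)/2) = 1744^(10/2)
Product = 16133641521332224


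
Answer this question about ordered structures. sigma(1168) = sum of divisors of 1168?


sigma(n) = sum of divisors.
Divisors of 1168: [1, 2, 4, 8, 16, 73, 146, 292, 584, 1168]
Sum = 2294


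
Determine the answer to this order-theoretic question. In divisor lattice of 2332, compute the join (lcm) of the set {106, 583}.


In a divisor lattice, join = lcm (least common multiple).
Compute lcm iteratively: start with first element, then lcm(current, next).
Elements: [106, 583]
lcm(106,583) = 1166
Final lcm = 1166


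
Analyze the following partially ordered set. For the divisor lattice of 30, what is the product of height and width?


Height = length of longest chain minus 1; width = size of largest antichain.
A maximum chain: 1 | 5 | 15 | 30  (height 3).
A maximum antichain: {2, 3, 5}  (width 3).
Product = 3 * 3 = 9


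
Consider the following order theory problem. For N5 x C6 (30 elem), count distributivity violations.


Distributive law: a ^ (b v c) = (a ^ b) v (a ^ c).
Check all 30^3 = 27000 ordered triples (a,b,c).
  e.g. a=(b,0), b=(a,0), c=(c,0): lhs=(b,0) != rhs=(a,0)
  e.g. a=(b,0), b=(a,0), c=(c,1): lhs=(b,0) != rhs=(a,0)
Total violating triples: 432


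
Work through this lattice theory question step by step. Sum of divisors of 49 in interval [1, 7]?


Interval [1,7] in divisors of 49: [1, 7]
Sum = 8


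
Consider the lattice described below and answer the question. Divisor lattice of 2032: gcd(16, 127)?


Meet=gcd.
gcd(16,127)=1


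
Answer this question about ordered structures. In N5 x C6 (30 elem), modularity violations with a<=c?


Modular law: if a <= c then a v (b ^ c) = (a v b) ^ c.
Check all triples (a,b,c) with a <= c among 30 elements.
  e.g. a=(a,0), b=(c,0), c=(b,0): lhs=(a,0) != rhs=(b,0)
  e.g. a=(a,0), b=(c,1), c=(b,0): lhs=(a,0) != rhs=(b,0)
Total violating triples: 126


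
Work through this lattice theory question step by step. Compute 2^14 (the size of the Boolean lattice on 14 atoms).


Power set = 2^n.
2^14 = 16384


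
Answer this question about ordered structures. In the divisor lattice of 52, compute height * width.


Height = length of longest chain minus 1; width = size of largest antichain.
A maximum chain: 1 | 13 | 26 | 52  (height 3).
A maximum antichain: {2, 13}  (width 2).
Product = 3 * 2 = 6


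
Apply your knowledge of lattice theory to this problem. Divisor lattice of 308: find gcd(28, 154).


In a divisor lattice, meet = gcd (greatest common divisor).
By Euclidean algorithm or factoring: gcd(28,154) = 14


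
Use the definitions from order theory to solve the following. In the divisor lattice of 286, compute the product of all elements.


Divisors of 286: [1, 2, 11, 13, 22, 26, 143, 286]
Product = n^(d(n)/2) = 286^(8/2)
Product = 6690585616


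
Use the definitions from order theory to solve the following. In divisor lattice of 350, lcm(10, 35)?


Join=lcm.
gcd(10,35)=5
lcm=70


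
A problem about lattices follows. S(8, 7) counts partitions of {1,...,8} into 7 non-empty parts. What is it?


S(n,k) = k*S(n-1,k) + S(n-1,k-1).
S(7,7) = 1, S(7,6) = 21
S(8,7) = 7*1 + 21 = 7 + 21
S(8,7) = 28


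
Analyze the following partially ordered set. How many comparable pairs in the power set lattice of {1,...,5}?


A comparable pair {a,b} has a < b or b < a in the order.
Count unordered pairs where one element is strictly below the other.
Examples: {{},{1}}, {{},{2}}, {{},{3}}, {{},{4}}, ...
Total comparable pairs: 211


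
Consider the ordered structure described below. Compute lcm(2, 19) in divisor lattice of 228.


In a divisor lattice, join = lcm (least common multiple).
gcd(2,19) = 1
lcm(2,19) = 2*19/gcd = 38/1 = 38


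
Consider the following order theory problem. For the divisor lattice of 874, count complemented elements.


An element a is complemented if some b has a meet b = bottom, a join b = top.
a is complemented iff gcd(a, n/a)=1, i.e. a is a unitary divisor of 874.
Complemented elements: 1, 2, 19, 23, 38, 46, ... (2 more)
Count: 8


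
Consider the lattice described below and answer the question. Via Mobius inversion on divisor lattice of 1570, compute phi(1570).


phi(n) = n * prod_{p|n} (1 - 1/p).
Prime divisors of 1570: [2, 5, 157]
phi(1570) = 1570 * (1 - 1/2) * (1 - 1/5) * (1 - 1/157)
phi(1570) = 624


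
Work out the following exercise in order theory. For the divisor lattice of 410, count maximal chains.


A maximal chain goes from the minimum element to a maximal element via cover relations.
Counting all min-to-max paths in the cover graph.
Total maximal chains: 6


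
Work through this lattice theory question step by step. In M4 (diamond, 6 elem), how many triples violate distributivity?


Distributive law: a ^ (b v c) = (a ^ b) v (a ^ c).
Check all 6^3 = 216 ordered triples (a,b,c).
  e.g. a=a1, b=a2, c=a3: lhs=a1 != rhs=0
  e.g. a=a1, b=a2, c=a4: lhs=a1 != rhs=0
Total violating triples: 24


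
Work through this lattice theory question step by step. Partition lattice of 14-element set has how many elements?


B(n) = number of set partitions of an n-element set.
B(n) satisfies the recurrence: B(n+1) = sum_k C(n,k)*B(k).
B(14) = 190899322


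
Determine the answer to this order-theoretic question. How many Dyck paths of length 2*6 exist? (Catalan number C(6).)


C(n) = C(2n, n) / (n+1).
C(12, 6) = 924
C(6) = 924 / 7 = 132


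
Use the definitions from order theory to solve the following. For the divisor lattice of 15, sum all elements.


sigma(n) = sum of divisors.
Divisors of 15: [1, 3, 5, 15]
Sum = 24


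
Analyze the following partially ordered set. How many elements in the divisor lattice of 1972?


Divisors of 1972: [1, 2, 4, 17, 29, 34, 58, 68, 116, 493, 986, 1972]
Count: 12


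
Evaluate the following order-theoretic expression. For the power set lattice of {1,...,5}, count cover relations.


A cover relation a -< b holds when a < b with no c strictly between.
Cover relations:
  {} -< {1}
  {} -< {2}
  {} -< {3}
  {} -< {4}
  {} -< {5}
  {1} -< {1,2}
  {1} -< {1,3}
  {1} -< {1,4}
  ...72 more
Total: 80


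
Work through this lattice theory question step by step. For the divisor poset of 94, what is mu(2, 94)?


In a divisor lattice, mu(a,b) = mu(b/a) where mu is the classical Mobius function.
b/a = 94/2 = 47
Prime factorization of 47: primes [47]
47 is squarefree with 1 prime factor(s), so mu(47) = (-1)^1 = -1


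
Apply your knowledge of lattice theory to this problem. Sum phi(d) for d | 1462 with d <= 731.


Divisors of 1462 up to 731: [1, 2, 17, 34, 43, 86, 731]
phi values: [1, 1, 16, 16, 42, 42, 672]
Sum = 790


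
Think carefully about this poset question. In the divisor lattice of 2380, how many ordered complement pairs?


Complement pair (a,b): a meet b = bottom, a join b = top.
Here: gcd(a,b)=1 and lcm(a,b)=2380, i.e. a*b=2380 with a,b coprime.
Pairs found: (1,2380), (4,595), (5,476), (7,340), ... (12 more)
Total ordered pairs: 16


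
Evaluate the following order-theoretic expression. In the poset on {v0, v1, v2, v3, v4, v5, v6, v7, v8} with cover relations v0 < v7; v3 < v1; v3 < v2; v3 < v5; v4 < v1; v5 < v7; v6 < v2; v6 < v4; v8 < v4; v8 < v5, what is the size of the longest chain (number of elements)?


A chain is a totally ordered subset; we count the number of elements in a maximum chain.
Compute, for each element x, the size of the longest chain ending at x:
  v0: 1
  v3: 1
  v6: 1
  v8: 1
  v2: 2
  v4: 2
  ...
A maximum chain: v6 < v4 < v1
Number of elements in the longest chain: 3


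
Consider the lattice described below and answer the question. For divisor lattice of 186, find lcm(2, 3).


In a divisor lattice, join = lcm (least common multiple).
Compute lcm iteratively: start with first element, then lcm(current, next).
Elements: [2, 3]
lcm(2,3) = 6
Final lcm = 6


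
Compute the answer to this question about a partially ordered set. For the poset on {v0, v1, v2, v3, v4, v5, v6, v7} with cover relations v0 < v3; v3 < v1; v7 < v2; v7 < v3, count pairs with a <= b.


The order relation is {(a,b) : a <= b}, reflexive so it includes (a,a).
Examples: (v0,v0), (v0,v1), (v0,v3), (v1,v1), (v2,v2), ...
Total ordered pairs: 14


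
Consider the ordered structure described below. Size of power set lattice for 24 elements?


Power set = 2^n.
2^24 = 16777216
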